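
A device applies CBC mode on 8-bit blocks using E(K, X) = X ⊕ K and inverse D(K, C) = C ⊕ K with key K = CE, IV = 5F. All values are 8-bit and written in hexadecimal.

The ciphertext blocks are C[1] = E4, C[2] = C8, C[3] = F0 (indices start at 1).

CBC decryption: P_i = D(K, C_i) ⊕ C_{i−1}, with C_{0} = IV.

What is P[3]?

P[3] = F6

P[3]: D(K, F0) = 3E; 3E ⊕ C8 = F6.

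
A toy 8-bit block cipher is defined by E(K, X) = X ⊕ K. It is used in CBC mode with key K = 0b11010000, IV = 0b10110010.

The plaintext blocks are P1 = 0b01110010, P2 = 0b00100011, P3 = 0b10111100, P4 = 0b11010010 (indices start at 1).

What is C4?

CBC encryption: C_i = E(K, P_i ⊕ C_{i−1}), with C_{0} = IV.
C1: P1 ⊕ 0b10110010 = 0b11000000; E(K, 0b11000000) = 0b00010000.
C2: P2 ⊕ 0b00010000 = 0b00110011; E(K, 0b00110011) = 0b11100011.
C3: P3 ⊕ 0b11100011 = 0b01011111; E(K, 0b01011111) = 0b10001111.
C4: P4 ⊕ 0b10001111 = 0b01011101; E(K, 0b01011101) = 0b10001101.

C4 = 0b10001101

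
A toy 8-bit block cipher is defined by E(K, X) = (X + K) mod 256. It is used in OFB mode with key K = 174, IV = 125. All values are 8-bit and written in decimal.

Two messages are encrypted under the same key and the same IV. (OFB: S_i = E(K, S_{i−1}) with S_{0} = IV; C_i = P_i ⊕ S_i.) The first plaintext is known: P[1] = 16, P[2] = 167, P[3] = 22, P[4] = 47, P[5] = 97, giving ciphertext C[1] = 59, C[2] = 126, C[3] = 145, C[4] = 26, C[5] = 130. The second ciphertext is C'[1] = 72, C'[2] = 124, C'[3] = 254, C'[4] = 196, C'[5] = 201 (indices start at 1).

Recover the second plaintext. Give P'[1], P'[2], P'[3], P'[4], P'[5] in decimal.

P'[1] = 99, P'[2] = 165, P'[3] = 121, P'[4] = 241, P'[5] = 42

In OFB with a reused IV, both messages share the same keystream S_i, so C_i ⊕ C'_i = P_i ⊕ P'_i and thus P'_i = P_i ⊕ C_i ⊕ C'_i.
P'[1]: 16 ⊕ 59 ⊕ 72 = 99.
P'[2]: 167 ⊕ 126 ⊕ 124 = 165.
P'[3]: 22 ⊕ 145 ⊕ 254 = 121.
P'[4]: 47 ⊕ 26 ⊕ 196 = 241.
P'[5]: 97 ⊕ 130 ⊕ 201 = 42.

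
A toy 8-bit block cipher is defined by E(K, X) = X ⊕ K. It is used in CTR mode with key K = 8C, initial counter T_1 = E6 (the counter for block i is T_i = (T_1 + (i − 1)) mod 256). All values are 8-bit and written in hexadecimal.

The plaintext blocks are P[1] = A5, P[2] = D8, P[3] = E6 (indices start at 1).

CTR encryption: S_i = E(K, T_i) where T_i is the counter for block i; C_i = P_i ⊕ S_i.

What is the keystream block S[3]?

64

C[1]: T = E6, S = E(K, T) = 6A; A5 ⊕ 6A = CF.
C[2]: T = E7, S = E(K, T) = 6B; D8 ⊕ 6B = B3.
C[3]: T = E8, S = E(K, T) = 64; E6 ⊕ 64 = 82.
So S[3] = 64.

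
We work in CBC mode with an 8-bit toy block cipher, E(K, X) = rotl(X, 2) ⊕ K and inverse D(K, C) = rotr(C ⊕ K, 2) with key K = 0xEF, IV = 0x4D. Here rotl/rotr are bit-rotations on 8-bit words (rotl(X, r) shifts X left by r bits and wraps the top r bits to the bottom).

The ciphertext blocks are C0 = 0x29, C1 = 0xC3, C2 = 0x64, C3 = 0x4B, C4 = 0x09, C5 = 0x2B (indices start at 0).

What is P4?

CBC decryption: P_i = D(K, C_i) ⊕ C_{i−1}, with C_{−1} = IV.
P4: D(K, 0x09) = 0xB9; 0xB9 ⊕ 0x4B = 0xF2.

P4 = 0xF2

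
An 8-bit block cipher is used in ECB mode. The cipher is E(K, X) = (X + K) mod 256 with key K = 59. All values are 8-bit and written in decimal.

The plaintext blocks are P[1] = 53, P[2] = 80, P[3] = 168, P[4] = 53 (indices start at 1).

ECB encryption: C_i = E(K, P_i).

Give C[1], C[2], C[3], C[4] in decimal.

C[1] = 112, C[2] = 139, C[3] = 227, C[4] = 112

C[1]: E(K, 53) = 112.
C[2]: E(K, 80) = 139.
C[3]: E(K, 168) = 227.
C[4]: E(K, 53) = 112.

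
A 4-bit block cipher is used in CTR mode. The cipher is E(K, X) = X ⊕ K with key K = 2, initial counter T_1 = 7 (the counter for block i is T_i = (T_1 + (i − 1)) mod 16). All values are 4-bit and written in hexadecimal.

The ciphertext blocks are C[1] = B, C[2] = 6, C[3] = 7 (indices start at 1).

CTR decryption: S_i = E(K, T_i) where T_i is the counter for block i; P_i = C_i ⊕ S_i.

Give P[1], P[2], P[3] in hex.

P[1] = E, P[2] = C, P[3] = C

P[1]: T = 7, S = E(K, T) = 5; B ⊕ 5 = E.
P[2]: T = 8, S = E(K, T) = A; 6 ⊕ A = C.
P[3]: T = 9, S = E(K, T) = B; 7 ⊕ B = C.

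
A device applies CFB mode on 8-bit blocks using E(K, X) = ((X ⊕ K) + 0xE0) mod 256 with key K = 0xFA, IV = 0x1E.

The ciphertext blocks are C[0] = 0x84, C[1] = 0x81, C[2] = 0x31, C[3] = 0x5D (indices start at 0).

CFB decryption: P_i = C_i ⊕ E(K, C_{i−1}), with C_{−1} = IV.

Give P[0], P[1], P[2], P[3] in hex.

P[0] = 0x40, P[1] = 0xDF, P[2] = 0x6A, P[3] = 0xF6

P[0]: E(K, 0x1E) = 0xC4; 0x84 ⊕ 0xC4 = 0x40.
P[1]: E(K, 0x84) = 0x5E; 0x81 ⊕ 0x5E = 0xDF.
P[2]: E(K, 0x81) = 0x5B; 0x31 ⊕ 0x5B = 0x6A.
P[3]: E(K, 0x31) = 0xAB; 0x5D ⊕ 0xAB = 0xF6.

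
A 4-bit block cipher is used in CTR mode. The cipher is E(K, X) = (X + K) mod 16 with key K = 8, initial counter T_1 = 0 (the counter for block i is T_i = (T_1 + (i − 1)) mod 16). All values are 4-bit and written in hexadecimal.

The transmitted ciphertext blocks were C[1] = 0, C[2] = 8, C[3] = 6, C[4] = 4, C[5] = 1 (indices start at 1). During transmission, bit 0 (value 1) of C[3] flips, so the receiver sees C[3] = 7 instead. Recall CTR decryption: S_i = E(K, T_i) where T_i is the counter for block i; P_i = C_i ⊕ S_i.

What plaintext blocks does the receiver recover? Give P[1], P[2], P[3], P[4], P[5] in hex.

Only C[3] changed, to 7. In CTR, a change in C_i flips the same bit in P_i only; the keystream is unaffected. Decrypting the received ciphertext:
P[1]: T = 0, S = E(K, T) = 8; 0 ⊕ 8 = 8.
P[2]: T = 1, S = E(K, T) = 9; 8 ⊕ 9 = 1.
P[3]: T = 2, S = E(K, T) = A; 7 ⊕ A = D.
P[4]: T = 3, S = E(K, T) = B; 4 ⊕ B = F.
P[5]: T = 4, S = E(K, T) = C; 1 ⊕ C = D.
Blocks that differ from the original plaintext: P[3].

P[1] = 8, P[2] = 1, P[3] = D, P[4] = F, P[5] = D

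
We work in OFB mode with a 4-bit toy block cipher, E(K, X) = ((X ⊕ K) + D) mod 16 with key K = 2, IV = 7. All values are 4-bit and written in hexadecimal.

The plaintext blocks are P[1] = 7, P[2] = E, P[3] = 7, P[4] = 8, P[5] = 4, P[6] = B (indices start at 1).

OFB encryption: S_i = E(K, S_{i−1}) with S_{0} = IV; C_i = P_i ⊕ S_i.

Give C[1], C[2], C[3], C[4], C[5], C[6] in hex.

C[1] = 5, C[2] = 3, C[3] = B, C[4] = 3, C[5] = 2, C[6] = A

C[1]: S = E(K, 7) = 2; 7 ⊕ 2 = 5.
C[2]: S = E(K, 2) = D; E ⊕ D = 3.
C[3]: S = E(K, D) = C; 7 ⊕ C = B.
C[4]: S = E(K, C) = B; 8 ⊕ B = 3.
C[5]: S = E(K, B) = 6; 4 ⊕ 6 = 2.
C[6]: S = E(K, 6) = 1; B ⊕ 1 = A.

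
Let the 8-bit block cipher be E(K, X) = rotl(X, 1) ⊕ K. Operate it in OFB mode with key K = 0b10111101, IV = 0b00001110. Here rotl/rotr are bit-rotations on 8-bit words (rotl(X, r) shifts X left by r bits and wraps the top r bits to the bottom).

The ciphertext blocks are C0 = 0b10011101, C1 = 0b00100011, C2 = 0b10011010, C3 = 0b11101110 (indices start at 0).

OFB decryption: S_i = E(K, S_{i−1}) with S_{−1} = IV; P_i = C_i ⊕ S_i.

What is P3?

P0: S = E(K, 0b00001110) = 0b10100001; 0b10011101 ⊕ 0b10100001 = 0b00111100.
P1: S = E(K, 0b10100001) = 0b11111110; 0b00100011 ⊕ 0b11111110 = 0b11011101.
P2: S = E(K, 0b11111110) = 0b01000000; 0b10011010 ⊕ 0b01000000 = 0b11011010.
P3: S = E(K, 0b01000000) = 0b00111101; 0b11101110 ⊕ 0b00111101 = 0b11010011.

P3 = 0b11010011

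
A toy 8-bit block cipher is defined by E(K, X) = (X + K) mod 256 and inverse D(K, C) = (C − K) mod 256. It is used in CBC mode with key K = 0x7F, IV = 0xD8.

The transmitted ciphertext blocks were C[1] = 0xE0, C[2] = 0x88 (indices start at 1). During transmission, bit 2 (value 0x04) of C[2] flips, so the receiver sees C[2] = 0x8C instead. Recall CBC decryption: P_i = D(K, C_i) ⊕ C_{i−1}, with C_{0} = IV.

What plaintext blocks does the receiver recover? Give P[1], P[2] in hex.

Only C[2] changed, to 0x8C. In CBC, a change in C_i garbles P_i and flips the same bit in P_{i+1}. Decrypting the received ciphertext:
P[1]: D(K, 0xE0) = 0x61; 0x61 ⊕ 0xD8 = 0xB9.
P[2]: D(K, 0x8C) = 0x0D; 0x0D ⊕ 0xE0 = 0xED.
Blocks that differ from the original plaintext: P[2].

P[1] = 0xB9, P[2] = 0xED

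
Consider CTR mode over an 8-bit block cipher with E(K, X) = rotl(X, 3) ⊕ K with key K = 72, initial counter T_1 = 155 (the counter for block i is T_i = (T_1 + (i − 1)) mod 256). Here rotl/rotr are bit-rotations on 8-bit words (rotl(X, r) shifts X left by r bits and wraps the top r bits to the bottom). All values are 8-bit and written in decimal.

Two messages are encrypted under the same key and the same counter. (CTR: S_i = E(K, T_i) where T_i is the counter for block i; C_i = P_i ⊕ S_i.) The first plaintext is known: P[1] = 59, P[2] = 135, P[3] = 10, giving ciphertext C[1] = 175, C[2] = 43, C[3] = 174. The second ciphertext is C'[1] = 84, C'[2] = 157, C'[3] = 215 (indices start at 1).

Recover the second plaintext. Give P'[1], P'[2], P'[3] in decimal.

P'[1] = 192, P'[2] = 49, P'[3] = 115

In CTR with a reused counter, both messages share the same keystream S_i, so C_i ⊕ C'_i = P_i ⊕ P'_i and thus P'_i = P_i ⊕ C_i ⊕ C'_i.
P'[1]: 59 ⊕ 175 ⊕ 84 = 192.
P'[2]: 135 ⊕ 43 ⊕ 157 = 49.
P'[3]: 10 ⊕ 174 ⊕ 215 = 115.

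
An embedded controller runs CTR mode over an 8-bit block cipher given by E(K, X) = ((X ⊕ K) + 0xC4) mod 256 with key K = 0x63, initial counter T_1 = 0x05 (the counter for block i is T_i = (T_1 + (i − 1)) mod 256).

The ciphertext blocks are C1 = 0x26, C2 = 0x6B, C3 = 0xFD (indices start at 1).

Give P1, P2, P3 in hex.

CTR decryption: S_i = E(K, T_i) where T_i is the counter for block i; P_i = C_i ⊕ S_i.
P1: T = 0x05, S = E(K, T) = 0x2A; 0x26 ⊕ 0x2A = 0x0C.
P2: T = 0x06, S = E(K, T) = 0x29; 0x6B ⊕ 0x29 = 0x42.
P3: T = 0x07, S = E(K, T) = 0x28; 0xFD ⊕ 0x28 = 0xD5.

P1 = 0x0C, P2 = 0x42, P3 = 0xD5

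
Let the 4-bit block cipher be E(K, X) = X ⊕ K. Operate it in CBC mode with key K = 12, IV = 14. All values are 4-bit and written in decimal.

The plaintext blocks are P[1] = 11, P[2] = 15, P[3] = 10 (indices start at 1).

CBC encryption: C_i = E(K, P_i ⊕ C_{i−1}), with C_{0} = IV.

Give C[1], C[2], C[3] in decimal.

C[1]: P[1] ⊕ 14 = 5; E(K, 5) = 9.
C[2]: P[2] ⊕ 9 = 6; E(K, 6) = 10.
C[3]: P[3] ⊕ 10 = 0; E(K, 0) = 12.

C[1] = 9, C[2] = 10, C[3] = 12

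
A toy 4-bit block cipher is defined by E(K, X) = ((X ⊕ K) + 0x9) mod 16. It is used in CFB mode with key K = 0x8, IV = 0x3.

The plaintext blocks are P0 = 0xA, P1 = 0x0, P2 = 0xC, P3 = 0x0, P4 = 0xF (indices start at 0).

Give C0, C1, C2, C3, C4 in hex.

C0 = 0xE, C1 = 0xF, C2 = 0xC, C3 = 0xD, C4 = 0x1

CFB encryption: C_i = P_i ⊕ E(K, C_{i−1}), with C_{−1} = IV.
C0: E(K, 0x3) = 0x4; 0xA ⊕ 0x4 = 0xE.
C1: E(K, 0xE) = 0xF; 0x0 ⊕ 0xF = 0xF.
C2: E(K, 0xF) = 0x0; 0xC ⊕ 0x0 = 0xC.
C3: E(K, 0xC) = 0xD; 0x0 ⊕ 0xD = 0xD.
C4: E(K, 0xD) = 0xE; 0xF ⊕ 0xE = 0x1.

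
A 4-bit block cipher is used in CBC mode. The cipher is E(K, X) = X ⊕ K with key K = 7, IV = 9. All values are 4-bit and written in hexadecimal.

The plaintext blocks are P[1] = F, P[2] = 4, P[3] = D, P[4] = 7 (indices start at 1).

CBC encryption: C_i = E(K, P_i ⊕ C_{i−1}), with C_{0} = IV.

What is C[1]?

C[1] = 1

C[1]: P[1] ⊕ 9 = 6; E(K, 6) = 1.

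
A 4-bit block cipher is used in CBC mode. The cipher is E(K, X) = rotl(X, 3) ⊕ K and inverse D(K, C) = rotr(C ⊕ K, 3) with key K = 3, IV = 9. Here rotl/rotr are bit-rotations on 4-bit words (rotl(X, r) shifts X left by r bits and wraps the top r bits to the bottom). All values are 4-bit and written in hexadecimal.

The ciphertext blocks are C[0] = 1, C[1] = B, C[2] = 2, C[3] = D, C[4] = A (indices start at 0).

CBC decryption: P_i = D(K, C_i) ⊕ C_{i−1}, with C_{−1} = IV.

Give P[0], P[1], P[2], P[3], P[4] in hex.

P[0] = D, P[1] = 0, P[2] = 9, P[3] = F, P[4] = E

P[0]: D(K, 1) = 4; 4 ⊕ 9 = D.
P[1]: D(K, B) = 1; 1 ⊕ 1 = 0.
P[2]: D(K, 2) = 2; 2 ⊕ B = 9.
P[3]: D(K, D) = D; D ⊕ 2 = F.
P[4]: D(K, A) = 3; 3 ⊕ D = E.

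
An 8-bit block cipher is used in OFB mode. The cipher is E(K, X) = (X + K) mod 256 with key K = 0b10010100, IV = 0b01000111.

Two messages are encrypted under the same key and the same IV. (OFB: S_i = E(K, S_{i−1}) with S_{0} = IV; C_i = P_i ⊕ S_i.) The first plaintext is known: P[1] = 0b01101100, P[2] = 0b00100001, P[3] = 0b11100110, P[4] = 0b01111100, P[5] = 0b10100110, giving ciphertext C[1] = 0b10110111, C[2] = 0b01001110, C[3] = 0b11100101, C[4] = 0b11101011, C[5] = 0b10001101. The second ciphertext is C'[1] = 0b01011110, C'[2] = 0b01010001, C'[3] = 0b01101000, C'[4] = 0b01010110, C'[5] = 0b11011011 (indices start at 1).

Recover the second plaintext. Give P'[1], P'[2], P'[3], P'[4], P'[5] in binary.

In OFB with a reused IV, both messages share the same keystream S_i, so C_i ⊕ C'_i = P_i ⊕ P'_i and thus P'_i = P_i ⊕ C_i ⊕ C'_i.
P'[1]: 0b01101100 ⊕ 0b10110111 ⊕ 0b01011110 = 0b10000101.
P'[2]: 0b00100001 ⊕ 0b01001110 ⊕ 0b01010001 = 0b00111110.
P'[3]: 0b11100110 ⊕ 0b11100101 ⊕ 0b01101000 = 0b01101011.
P'[4]: 0b01111100 ⊕ 0b11101011 ⊕ 0b01010110 = 0b11000001.
P'[5]: 0b10100110 ⊕ 0b10001101 ⊕ 0b11011011 = 0b11110000.

P'[1] = 0b10000101, P'[2] = 0b00111110, P'[3] = 0b01101011, P'[4] = 0b11000001, P'[5] = 0b11110000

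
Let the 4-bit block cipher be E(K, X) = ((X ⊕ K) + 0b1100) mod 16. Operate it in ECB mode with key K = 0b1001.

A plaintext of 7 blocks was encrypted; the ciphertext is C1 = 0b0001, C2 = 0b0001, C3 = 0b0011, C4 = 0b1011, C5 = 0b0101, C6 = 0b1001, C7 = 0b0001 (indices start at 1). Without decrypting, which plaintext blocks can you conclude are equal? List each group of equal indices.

P1 = P2 = P7

ECB encrypts each block independently with the same key, so equal ciphertext blocks imply equal plaintext blocks.
C1 = C2 = C7 = 0b0001, so P1 = P2 = P7.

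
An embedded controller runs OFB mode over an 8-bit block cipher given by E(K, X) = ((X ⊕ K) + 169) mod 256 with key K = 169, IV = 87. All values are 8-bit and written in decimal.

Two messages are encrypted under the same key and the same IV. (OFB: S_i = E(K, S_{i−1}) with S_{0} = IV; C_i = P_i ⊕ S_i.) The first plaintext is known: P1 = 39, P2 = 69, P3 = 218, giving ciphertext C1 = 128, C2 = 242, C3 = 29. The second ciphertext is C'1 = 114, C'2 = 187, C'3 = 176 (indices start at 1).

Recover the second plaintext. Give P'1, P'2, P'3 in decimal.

In OFB with a reused IV, both messages share the same keystream S_i, so C_i ⊕ C'_i = P_i ⊕ P'_i and thus P'_i = P_i ⊕ C_i ⊕ C'_i.
P'1: 39 ⊕ 128 ⊕ 114 = 213.
P'2: 69 ⊕ 242 ⊕ 187 = 12.
P'3: 218 ⊕ 29 ⊕ 176 = 119.

P'1 = 213, P'2 = 12, P'3 = 119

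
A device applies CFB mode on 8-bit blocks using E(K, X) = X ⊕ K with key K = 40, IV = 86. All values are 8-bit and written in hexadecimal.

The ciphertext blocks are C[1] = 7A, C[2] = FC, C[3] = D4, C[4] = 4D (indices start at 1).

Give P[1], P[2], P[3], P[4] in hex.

CFB decryption: P_i = C_i ⊕ E(K, C_{i−1}), with C_{0} = IV.
P[1]: E(K, 86) = C6; 7A ⊕ C6 = BC.
P[2]: E(K, 7A) = 3A; FC ⊕ 3A = C6.
P[3]: E(K, FC) = BC; D4 ⊕ BC = 68.
P[4]: E(K, D4) = 94; 4D ⊕ 94 = D9.

P[1] = BC, P[2] = C6, P[3] = 68, P[4] = D9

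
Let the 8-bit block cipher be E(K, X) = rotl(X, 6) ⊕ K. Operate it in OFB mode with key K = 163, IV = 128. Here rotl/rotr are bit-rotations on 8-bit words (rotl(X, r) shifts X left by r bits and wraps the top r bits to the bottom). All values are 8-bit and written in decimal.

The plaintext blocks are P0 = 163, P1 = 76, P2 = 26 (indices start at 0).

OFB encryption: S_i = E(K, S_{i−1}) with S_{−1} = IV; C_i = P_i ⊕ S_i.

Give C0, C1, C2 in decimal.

C0: S = E(K, 128) = 131; 163 ⊕ 131 = 32.
C1: S = E(K, 131) = 67; 76 ⊕ 67 = 15.
C2: S = E(K, 67) = 115; 26 ⊕ 115 = 105.

C0 = 32, C1 = 15, C2 = 105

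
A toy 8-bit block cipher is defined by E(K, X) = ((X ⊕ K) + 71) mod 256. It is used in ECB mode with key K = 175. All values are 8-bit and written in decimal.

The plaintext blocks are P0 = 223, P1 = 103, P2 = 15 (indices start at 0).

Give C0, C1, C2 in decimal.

C0 = 183, C1 = 15, C2 = 231

ECB encryption: C_i = E(K, P_i).
C0: E(K, 223) = 183.
C1: E(K, 103) = 15.
C2: E(K, 15) = 231.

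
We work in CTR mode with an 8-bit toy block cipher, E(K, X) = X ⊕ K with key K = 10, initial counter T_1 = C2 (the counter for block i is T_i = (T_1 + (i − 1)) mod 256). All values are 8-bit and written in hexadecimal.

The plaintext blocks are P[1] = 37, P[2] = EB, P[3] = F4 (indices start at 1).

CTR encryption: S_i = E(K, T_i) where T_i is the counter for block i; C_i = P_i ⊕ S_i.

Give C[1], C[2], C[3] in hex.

C[1] = E5, C[2] = 38, C[3] = 20

C[1]: T = C2, S = E(K, T) = D2; 37 ⊕ D2 = E5.
C[2]: T = C3, S = E(K, T) = D3; EB ⊕ D3 = 38.
C[3]: T = C4, S = E(K, T) = D4; F4 ⊕ D4 = 20.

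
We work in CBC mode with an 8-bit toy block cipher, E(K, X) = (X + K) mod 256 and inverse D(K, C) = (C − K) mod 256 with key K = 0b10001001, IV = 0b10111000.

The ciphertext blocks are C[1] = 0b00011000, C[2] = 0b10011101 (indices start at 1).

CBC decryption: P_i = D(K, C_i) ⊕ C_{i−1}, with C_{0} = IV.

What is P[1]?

P[1] = 0b00110111

P[1]: D(K, 0b00011000) = 0b10001111; 0b10001111 ⊕ 0b10111000 = 0b00110111.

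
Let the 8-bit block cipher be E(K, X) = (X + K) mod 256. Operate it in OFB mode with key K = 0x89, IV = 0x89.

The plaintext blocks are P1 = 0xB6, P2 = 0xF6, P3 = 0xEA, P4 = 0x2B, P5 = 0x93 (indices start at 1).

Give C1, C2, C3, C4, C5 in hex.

C1 = 0xA4, C2 = 0x6D, C3 = 0xCE, C4 = 0x86, C5 = 0xA5

OFB encryption: S_i = E(K, S_{i−1}) with S_{0} = IV; C_i = P_i ⊕ S_i.
C1: S = E(K, 0x89) = 0x12; 0xB6 ⊕ 0x12 = 0xA4.
C2: S = E(K, 0x12) = 0x9B; 0xF6 ⊕ 0x9B = 0x6D.
C3: S = E(K, 0x9B) = 0x24; 0xEA ⊕ 0x24 = 0xCE.
C4: S = E(K, 0x24) = 0xAD; 0x2B ⊕ 0xAD = 0x86.
C5: S = E(K, 0xAD) = 0x36; 0x93 ⊕ 0x36 = 0xA5.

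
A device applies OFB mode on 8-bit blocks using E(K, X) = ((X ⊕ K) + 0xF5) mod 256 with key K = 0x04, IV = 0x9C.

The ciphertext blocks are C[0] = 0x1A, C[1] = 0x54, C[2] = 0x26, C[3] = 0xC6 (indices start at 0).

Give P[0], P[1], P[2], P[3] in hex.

OFB decryption: S_i = E(K, S_{i−1}) with S_{−1} = IV; P_i = C_i ⊕ S_i.
P[0]: S = E(K, 0x9C) = 0x8D; 0x1A ⊕ 0x8D = 0x97.
P[1]: S = E(K, 0x8D) = 0x7E; 0x54 ⊕ 0x7E = 0x2A.
P[2]: S = E(K, 0x7E) = 0x6F; 0x26 ⊕ 0x6F = 0x49.
P[3]: S = E(K, 0x6F) = 0x60; 0xC6 ⊕ 0x60 = 0xA6.

P[0] = 0x97, P[1] = 0x2A, P[2] = 0x49, P[3] = 0xA6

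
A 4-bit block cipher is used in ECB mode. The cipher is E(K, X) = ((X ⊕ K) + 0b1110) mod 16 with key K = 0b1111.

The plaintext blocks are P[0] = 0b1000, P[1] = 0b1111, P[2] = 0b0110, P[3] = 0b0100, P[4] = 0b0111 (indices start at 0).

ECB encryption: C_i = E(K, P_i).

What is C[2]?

C[2]: E(K, 0b0110) = 0b0111.

C[2] = 0b0111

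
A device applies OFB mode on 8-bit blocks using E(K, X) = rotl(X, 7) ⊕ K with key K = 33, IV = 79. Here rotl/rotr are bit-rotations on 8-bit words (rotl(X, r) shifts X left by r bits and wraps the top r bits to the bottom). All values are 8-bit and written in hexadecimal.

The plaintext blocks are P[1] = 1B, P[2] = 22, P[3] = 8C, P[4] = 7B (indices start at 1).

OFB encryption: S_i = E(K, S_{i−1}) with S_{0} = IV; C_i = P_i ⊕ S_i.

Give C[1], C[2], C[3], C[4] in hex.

C[1] = 94, C[2] = D6, C[3] = C5, C[4] = EC

C[1]: S = E(K, 79) = 8F; 1B ⊕ 8F = 94.
C[2]: S = E(K, 8F) = F4; 22 ⊕ F4 = D6.
C[3]: S = E(K, F4) = 49; 8C ⊕ 49 = C5.
C[4]: S = E(K, 49) = 97; 7B ⊕ 97 = EC.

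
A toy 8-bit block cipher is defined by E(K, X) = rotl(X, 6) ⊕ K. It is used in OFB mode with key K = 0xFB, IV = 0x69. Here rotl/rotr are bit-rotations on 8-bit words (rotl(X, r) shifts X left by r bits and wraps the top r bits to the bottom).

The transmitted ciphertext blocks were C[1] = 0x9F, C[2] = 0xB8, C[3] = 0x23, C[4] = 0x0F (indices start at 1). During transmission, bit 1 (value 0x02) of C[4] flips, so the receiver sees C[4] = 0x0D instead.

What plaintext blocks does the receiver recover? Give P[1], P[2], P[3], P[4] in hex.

P[1] = 0x3E, P[2] = 0x2B, P[3] = 0x3C, P[4] = 0x31

OFB decryption: S_i = E(K, S_{i−1}) with S_{0} = IV; P_i = C_i ⊕ S_i.
Only C[4] changed, to 0x0D. In OFB, a change in C_i flips the same bit in P_i only; the keystream is unaffected. Decrypting the received ciphertext:
P[1]: S = E(K, 0x69) = 0xA1; 0x9F ⊕ 0xA1 = 0x3E.
P[2]: S = E(K, 0xA1) = 0x93; 0xB8 ⊕ 0x93 = 0x2B.
P[3]: S = E(K, 0x93) = 0x1F; 0x23 ⊕ 0x1F = 0x3C.
P[4]: S = E(K, 0x1F) = 0x3C; 0x0D ⊕ 0x3C = 0x31.
Blocks that differ from the original plaintext: P[4].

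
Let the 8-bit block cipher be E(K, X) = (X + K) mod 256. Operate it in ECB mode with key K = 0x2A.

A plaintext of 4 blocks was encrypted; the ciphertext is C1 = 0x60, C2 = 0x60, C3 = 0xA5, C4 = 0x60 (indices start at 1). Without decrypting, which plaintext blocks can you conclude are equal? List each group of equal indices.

ECB encrypts each block independently with the same key, so equal ciphertext blocks imply equal plaintext blocks.
C1 = C2 = C4 = 0x60, so P1 = P2 = P4.

P1 = P2 = P4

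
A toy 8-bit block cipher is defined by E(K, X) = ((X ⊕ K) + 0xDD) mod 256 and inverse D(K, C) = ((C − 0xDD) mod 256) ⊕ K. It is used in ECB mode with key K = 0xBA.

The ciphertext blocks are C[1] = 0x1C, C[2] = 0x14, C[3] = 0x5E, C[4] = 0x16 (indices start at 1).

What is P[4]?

P[4] = 0x83

ECB decryption: P_i = D(K, C_i).
P[4]: D(K, 0x16) = 0x83.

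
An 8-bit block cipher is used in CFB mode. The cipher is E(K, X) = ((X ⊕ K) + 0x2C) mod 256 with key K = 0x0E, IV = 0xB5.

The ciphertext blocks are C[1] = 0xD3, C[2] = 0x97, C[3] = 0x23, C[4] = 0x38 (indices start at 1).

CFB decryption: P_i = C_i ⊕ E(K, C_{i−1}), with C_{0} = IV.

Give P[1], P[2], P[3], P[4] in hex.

P[1] = 0x34, P[2] = 0x9E, P[3] = 0xE6, P[4] = 0x61

P[1]: E(K, 0xB5) = 0xE7; 0xD3 ⊕ 0xE7 = 0x34.
P[2]: E(K, 0xD3) = 0x09; 0x97 ⊕ 0x09 = 0x9E.
P[3]: E(K, 0x97) = 0xC5; 0x23 ⊕ 0xC5 = 0xE6.
P[4]: E(K, 0x23) = 0x59; 0x38 ⊕ 0x59 = 0x61.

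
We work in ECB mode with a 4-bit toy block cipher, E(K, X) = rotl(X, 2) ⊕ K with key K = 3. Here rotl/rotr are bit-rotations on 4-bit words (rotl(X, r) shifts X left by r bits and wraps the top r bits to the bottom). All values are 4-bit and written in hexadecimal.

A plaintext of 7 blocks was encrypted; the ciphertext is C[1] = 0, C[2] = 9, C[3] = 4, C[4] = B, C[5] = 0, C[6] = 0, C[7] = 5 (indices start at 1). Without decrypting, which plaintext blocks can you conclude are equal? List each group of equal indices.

P[1] = P[5] = P[6]

ECB encrypts each block independently with the same key, so equal ciphertext blocks imply equal plaintext blocks.
C[1] = C[5] = C[6] = 0, so P[1] = P[5] = P[6].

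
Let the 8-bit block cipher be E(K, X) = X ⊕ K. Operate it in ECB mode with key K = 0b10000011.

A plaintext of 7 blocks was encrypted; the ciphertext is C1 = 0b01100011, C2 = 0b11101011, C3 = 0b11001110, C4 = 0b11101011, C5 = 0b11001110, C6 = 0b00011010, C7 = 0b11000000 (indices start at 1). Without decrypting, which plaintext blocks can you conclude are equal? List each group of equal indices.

ECB encrypts each block independently with the same key, so equal ciphertext blocks imply equal plaintext blocks.
C2 = C4 = 0b11101011, so P2 = P4.
C3 = C5 = 0b11001110, so P3 = P5.

P2 = P4; P3 = P5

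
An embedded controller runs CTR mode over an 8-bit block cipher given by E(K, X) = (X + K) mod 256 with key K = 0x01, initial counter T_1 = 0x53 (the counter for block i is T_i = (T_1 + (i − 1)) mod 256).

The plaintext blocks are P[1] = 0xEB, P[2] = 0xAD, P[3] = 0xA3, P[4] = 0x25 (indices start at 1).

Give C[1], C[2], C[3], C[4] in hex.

C[1] = 0xBF, C[2] = 0xF8, C[3] = 0xF5, C[4] = 0x72

CTR encryption: S_i = E(K, T_i) where T_i is the counter for block i; C_i = P_i ⊕ S_i.
C[1]: T = 0x53, S = E(K, T) = 0x54; 0xEB ⊕ 0x54 = 0xBF.
C[2]: T = 0x54, S = E(K, T) = 0x55; 0xAD ⊕ 0x55 = 0xF8.
C[3]: T = 0x55, S = E(K, T) = 0x56; 0xA3 ⊕ 0x56 = 0xF5.
C[4]: T = 0x56, S = E(K, T) = 0x57; 0x25 ⊕ 0x57 = 0x72.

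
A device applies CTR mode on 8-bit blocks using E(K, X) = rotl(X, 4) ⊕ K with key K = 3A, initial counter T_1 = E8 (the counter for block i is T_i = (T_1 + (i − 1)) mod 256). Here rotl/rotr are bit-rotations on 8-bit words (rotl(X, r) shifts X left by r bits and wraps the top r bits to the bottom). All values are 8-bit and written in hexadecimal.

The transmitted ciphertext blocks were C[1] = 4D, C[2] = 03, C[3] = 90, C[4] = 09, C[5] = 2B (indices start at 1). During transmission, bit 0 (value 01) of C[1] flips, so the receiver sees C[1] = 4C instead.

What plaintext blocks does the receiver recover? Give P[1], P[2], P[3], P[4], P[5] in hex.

CTR decryption: S_i = E(K, T_i) where T_i is the counter for block i; P_i = C_i ⊕ S_i.
Only C[1] changed, to 4C. In CTR, a change in C_i flips the same bit in P_i only; the keystream is unaffected. Decrypting the received ciphertext:
P[1]: T = E8, S = E(K, T) = B4; 4C ⊕ B4 = F8.
P[2]: T = E9, S = E(K, T) = A4; 03 ⊕ A4 = A7.
P[3]: T = EA, S = E(K, T) = 94; 90 ⊕ 94 = 04.
P[4]: T = EB, S = E(K, T) = 84; 09 ⊕ 84 = 8D.
P[5]: T = EC, S = E(K, T) = F4; 2B ⊕ F4 = DF.
Blocks that differ from the original plaintext: P[1].

P[1] = F8, P[2] = A7, P[3] = 04, P[4] = 8D, P[5] = DF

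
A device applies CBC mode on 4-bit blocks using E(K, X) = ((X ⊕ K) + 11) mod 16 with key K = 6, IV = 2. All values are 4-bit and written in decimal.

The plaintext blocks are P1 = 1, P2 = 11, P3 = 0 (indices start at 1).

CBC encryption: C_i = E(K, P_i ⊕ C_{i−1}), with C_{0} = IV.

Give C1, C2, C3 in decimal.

C1: P1 ⊕ 2 = 3; E(K, 3) = 0.
C2: P2 ⊕ 0 = 11; E(K, 11) = 8.
C3: P3 ⊕ 8 = 8; E(K, 8) = 9.

C1 = 0, C2 = 8, C3 = 9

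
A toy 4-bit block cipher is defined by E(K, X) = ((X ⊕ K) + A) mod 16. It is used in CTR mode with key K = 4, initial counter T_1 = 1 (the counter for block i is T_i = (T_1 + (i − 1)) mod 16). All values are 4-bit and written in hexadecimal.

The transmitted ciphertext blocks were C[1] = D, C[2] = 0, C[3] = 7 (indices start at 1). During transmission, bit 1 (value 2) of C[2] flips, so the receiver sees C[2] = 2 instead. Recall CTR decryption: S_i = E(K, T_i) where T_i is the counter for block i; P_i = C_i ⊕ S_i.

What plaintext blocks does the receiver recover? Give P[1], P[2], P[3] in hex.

Only C[2] changed, to 2. In CTR, a change in C_i flips the same bit in P_i only; the keystream is unaffected. Decrypting the received ciphertext:
P[1]: T = 1, S = E(K, T) = F; D ⊕ F = 2.
P[2]: T = 2, S = E(K, T) = 0; 2 ⊕ 0 = 2.
P[3]: T = 3, S = E(K, T) = 1; 7 ⊕ 1 = 6.
Blocks that differ from the original plaintext: P[2].

P[1] = 2, P[2] = 2, P[3] = 6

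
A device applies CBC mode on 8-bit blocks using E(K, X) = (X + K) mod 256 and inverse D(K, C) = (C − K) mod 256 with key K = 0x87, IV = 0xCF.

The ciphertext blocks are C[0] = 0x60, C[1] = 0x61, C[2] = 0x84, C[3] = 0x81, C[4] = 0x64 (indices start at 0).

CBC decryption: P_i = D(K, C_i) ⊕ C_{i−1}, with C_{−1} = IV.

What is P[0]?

P[0] = 0x16

P[0]: D(K, 0x60) = 0xD9; 0xD9 ⊕ 0xCF = 0x16.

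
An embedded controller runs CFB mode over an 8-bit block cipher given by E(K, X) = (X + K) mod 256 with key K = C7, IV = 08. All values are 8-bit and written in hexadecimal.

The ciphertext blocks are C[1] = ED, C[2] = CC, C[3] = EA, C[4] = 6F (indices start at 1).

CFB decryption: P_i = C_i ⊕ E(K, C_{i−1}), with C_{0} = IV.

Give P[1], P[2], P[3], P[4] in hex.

P[1] = 22, P[2] = 78, P[3] = 79, P[4] = DE

P[1]: E(K, 08) = CF; ED ⊕ CF = 22.
P[2]: E(K, ED) = B4; CC ⊕ B4 = 78.
P[3]: E(K, CC) = 93; EA ⊕ 93 = 79.
P[4]: E(K, EA) = B1; 6F ⊕ B1 = DE.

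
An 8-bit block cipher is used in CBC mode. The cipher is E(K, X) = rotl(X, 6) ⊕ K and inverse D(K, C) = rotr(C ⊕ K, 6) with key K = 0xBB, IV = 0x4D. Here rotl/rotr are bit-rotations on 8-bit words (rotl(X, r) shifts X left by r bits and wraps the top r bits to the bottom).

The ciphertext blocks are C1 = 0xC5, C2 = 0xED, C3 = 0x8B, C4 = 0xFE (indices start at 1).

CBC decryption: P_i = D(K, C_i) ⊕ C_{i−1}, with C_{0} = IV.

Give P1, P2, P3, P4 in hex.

P1 = 0xB4, P2 = 0x9C, P3 = 0x2D, P4 = 0x9E

P1: D(K, 0xC5) = 0xF9; 0xF9 ⊕ 0x4D = 0xB4.
P2: D(K, 0xED) = 0x59; 0x59 ⊕ 0xC5 = 0x9C.
P3: D(K, 0x8B) = 0xC0; 0xC0 ⊕ 0xED = 0x2D.
P4: D(K, 0xFE) = 0x15; 0x15 ⊕ 0x8B = 0x9E.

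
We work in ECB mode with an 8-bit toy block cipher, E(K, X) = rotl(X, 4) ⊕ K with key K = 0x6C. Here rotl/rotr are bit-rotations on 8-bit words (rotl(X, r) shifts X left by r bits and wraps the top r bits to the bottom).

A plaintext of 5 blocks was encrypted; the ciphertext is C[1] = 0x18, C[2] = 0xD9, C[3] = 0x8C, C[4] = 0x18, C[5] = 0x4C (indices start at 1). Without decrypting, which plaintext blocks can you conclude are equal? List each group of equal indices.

P[1] = P[4]

ECB encrypts each block independently with the same key, so equal ciphertext blocks imply equal plaintext blocks.
C[1] = C[4] = 0x18, so P[1] = P[4].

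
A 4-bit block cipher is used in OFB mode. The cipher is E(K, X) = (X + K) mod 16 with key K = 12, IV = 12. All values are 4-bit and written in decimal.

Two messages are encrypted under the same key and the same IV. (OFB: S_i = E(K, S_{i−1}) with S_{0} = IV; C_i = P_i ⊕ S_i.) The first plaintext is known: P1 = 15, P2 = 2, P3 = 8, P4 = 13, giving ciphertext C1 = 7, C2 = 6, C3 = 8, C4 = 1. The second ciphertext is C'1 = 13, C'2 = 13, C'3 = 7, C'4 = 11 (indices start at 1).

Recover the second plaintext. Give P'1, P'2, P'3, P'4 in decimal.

P'1 = 5, P'2 = 9, P'3 = 7, P'4 = 7

In OFB with a reused IV, both messages share the same keystream S_i, so C_i ⊕ C'_i = P_i ⊕ P'_i and thus P'_i = P_i ⊕ C_i ⊕ C'_i.
P'1: 15 ⊕ 7 ⊕ 13 = 5.
P'2: 2 ⊕ 6 ⊕ 13 = 9.
P'3: 8 ⊕ 8 ⊕ 7 = 7.
P'4: 13 ⊕ 1 ⊕ 11 = 7.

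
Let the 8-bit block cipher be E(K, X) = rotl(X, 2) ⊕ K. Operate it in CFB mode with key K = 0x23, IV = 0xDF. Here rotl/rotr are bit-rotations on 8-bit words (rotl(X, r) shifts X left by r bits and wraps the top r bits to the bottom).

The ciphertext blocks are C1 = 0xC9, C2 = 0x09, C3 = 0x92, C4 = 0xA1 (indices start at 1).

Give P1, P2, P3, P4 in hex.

P1 = 0x95, P2 = 0x0D, P3 = 0x95, P4 = 0xC8

CFB decryption: P_i = C_i ⊕ E(K, C_{i−1}), with C_{0} = IV.
P1: E(K, 0xDF) = 0x5C; 0xC9 ⊕ 0x5C = 0x95.
P2: E(K, 0xC9) = 0x04; 0x09 ⊕ 0x04 = 0x0D.
P3: E(K, 0x09) = 0x07; 0x92 ⊕ 0x07 = 0x95.
P4: E(K, 0x92) = 0x69; 0xA1 ⊕ 0x69 = 0xC8.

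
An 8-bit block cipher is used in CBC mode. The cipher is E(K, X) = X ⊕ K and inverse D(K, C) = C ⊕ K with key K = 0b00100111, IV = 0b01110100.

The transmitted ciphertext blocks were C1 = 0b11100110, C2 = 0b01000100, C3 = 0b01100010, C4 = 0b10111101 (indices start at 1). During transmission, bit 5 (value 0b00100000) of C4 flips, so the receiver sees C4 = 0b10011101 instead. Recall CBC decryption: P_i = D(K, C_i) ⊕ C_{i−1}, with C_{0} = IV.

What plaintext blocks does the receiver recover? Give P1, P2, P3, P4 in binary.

P1 = 0b10110101, P2 = 0b10000101, P3 = 0b00000001, P4 = 0b11011000

Only C4 changed, to 0b10011101. In CBC, a change in C_i garbles P_i and flips the same bit in P_{i+1}. Decrypting the received ciphertext:
P1: D(K, 0b11100110) = 0b11000001; 0b11000001 ⊕ 0b01110100 = 0b10110101.
P2: D(K, 0b01000100) = 0b01100011; 0b01100011 ⊕ 0b11100110 = 0b10000101.
P3: D(K, 0b01100010) = 0b01000101; 0b01000101 ⊕ 0b01000100 = 0b00000001.
P4: D(K, 0b10011101) = 0b10111010; 0b10111010 ⊕ 0b01100010 = 0b11011000.
Blocks that differ from the original plaintext: P4.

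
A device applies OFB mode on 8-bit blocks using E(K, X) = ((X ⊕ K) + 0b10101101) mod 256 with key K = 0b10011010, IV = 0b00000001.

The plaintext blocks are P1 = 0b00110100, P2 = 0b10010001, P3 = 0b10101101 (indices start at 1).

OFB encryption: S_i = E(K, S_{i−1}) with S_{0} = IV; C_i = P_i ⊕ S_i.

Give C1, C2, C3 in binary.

C1 = 0b01111100, C2 = 0b11101110, C3 = 0b00111111

C1: S = E(K, 0b00000001) = 0b01001000; 0b00110100 ⊕ 0b01001000 = 0b01111100.
C2: S = E(K, 0b01001000) = 0b01111111; 0b10010001 ⊕ 0b01111111 = 0b11101110.
C3: S = E(K, 0b01111111) = 0b10010010; 0b10101101 ⊕ 0b10010010 = 0b00111111.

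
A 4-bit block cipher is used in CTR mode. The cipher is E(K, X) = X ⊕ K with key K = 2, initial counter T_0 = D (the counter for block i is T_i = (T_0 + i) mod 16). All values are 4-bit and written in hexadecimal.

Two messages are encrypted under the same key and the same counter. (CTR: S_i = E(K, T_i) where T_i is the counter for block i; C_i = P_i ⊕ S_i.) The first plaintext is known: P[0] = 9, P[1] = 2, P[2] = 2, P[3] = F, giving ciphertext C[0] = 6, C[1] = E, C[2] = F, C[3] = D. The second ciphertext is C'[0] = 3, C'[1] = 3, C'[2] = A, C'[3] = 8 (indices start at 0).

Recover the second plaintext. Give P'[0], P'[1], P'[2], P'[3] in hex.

In CTR with a reused counter, both messages share the same keystream S_i, so C_i ⊕ C'_i = P_i ⊕ P'_i and thus P'_i = P_i ⊕ C_i ⊕ C'_i.
P'[0]: 9 ⊕ 6 ⊕ 3 = C.
P'[1]: 2 ⊕ E ⊕ 3 = F.
P'[2]: 2 ⊕ F ⊕ A = 7.
P'[3]: F ⊕ D ⊕ 8 = A.

P'[0] = C, P'[1] = F, P'[2] = 7, P'[3] = A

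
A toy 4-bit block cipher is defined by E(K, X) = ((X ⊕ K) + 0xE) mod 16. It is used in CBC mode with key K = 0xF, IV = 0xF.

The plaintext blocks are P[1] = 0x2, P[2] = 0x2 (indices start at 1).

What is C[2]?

CBC encryption: C_i = E(K, P_i ⊕ C_{i−1}), with C_{0} = IV.
C[1]: P[1] ⊕ 0xF = 0xD; E(K, 0xD) = 0x0.
C[2]: P[2] ⊕ 0x0 = 0x2; E(K, 0x2) = 0xB.

C[2] = 0xB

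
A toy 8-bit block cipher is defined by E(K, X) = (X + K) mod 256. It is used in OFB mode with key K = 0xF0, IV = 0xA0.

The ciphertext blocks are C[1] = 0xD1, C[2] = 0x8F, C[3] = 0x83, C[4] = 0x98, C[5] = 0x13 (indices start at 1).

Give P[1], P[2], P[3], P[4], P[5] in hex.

OFB decryption: S_i = E(K, S_{i−1}) with S_{0} = IV; P_i = C_i ⊕ S_i.
P[1]: S = E(K, 0xA0) = 0x90; 0xD1 ⊕ 0x90 = 0x41.
P[2]: S = E(K, 0x90) = 0x80; 0x8F ⊕ 0x80 = 0x0F.
P[3]: S = E(K, 0x80) = 0x70; 0x83 ⊕ 0x70 = 0xF3.
P[4]: S = E(K, 0x70) = 0x60; 0x98 ⊕ 0x60 = 0xF8.
P[5]: S = E(K, 0x60) = 0x50; 0x13 ⊕ 0x50 = 0x43.

P[1] = 0x41, P[2] = 0x0F, P[3] = 0xF3, P[4] = 0xF8, P[5] = 0x43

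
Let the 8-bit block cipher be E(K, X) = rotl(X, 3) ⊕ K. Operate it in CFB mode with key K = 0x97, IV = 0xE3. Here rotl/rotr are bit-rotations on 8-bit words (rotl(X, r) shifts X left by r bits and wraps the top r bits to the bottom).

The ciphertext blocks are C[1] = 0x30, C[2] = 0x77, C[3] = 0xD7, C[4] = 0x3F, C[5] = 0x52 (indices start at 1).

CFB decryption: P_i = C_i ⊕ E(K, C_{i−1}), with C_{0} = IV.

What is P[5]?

P[5]: E(K, 0x3F) = 0x6E; 0x52 ⊕ 0x6E = 0x3C.

P[5] = 0x3C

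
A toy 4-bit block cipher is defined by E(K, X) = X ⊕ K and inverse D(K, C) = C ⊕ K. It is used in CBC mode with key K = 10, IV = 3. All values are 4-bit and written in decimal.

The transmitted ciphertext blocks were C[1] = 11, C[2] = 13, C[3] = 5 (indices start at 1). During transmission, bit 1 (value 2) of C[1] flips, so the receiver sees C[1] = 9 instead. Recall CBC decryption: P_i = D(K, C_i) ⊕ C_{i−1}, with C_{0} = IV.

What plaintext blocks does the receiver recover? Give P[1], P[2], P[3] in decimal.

P[1] = 0, P[2] = 14, P[3] = 2

Only C[1] changed, to 9. In CBC, a change in C_i garbles P_i and flips the same bit in P_{i+1}. Decrypting the received ciphertext:
P[1]: D(K, 9) = 3; 3 ⊕ 3 = 0.
P[2]: D(K, 13) = 7; 7 ⊕ 9 = 14.
P[3]: D(K, 5) = 15; 15 ⊕ 13 = 2.
Blocks that differ from the original plaintext: P[1], P[2].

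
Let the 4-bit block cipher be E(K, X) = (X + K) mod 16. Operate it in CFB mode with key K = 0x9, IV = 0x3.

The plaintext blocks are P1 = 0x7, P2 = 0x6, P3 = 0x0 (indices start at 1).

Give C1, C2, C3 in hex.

CFB encryption: C_i = P_i ⊕ E(K, C_{i−1}), with C_{0} = IV.
C1: E(K, 0x3) = 0xC; 0x7 ⊕ 0xC = 0xB.
C2: E(K, 0xB) = 0x4; 0x6 ⊕ 0x4 = 0x2.
C3: E(K, 0x2) = 0xB; 0x0 ⊕ 0xB = 0xB.

C1 = 0xB, C2 = 0x2, C3 = 0xB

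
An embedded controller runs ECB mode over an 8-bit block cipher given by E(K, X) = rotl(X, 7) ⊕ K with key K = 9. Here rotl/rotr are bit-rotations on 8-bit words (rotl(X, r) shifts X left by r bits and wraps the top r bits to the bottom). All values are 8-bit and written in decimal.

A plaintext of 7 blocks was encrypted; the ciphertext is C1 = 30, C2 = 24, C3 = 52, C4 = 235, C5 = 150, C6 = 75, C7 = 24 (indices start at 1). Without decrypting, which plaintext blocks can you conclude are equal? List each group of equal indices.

P2 = P7

ECB encrypts each block independently with the same key, so equal ciphertext blocks imply equal plaintext blocks.
C2 = C7 = 24, so P2 = P7.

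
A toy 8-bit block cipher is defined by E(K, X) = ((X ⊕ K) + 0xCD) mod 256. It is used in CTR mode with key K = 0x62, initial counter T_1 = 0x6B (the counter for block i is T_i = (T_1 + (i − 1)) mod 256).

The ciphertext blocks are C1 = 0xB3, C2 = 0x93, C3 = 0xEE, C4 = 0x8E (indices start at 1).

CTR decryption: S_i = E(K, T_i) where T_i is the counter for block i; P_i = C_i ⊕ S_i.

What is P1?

P1: T = 0x6B, S = E(K, T) = 0xD6; 0xB3 ⊕ 0xD6 = 0x65.

P1 = 0x65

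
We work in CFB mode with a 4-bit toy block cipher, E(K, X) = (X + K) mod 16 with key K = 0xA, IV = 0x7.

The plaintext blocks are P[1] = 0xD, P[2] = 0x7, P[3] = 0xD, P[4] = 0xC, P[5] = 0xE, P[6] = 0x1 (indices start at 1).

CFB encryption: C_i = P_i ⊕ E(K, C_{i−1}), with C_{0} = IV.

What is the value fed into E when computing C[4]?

C[1]: E(K, 0x7) = 0x1; 0xD ⊕ 0x1 = 0xC.
C[2]: E(K, 0xC) = 0x6; 0x7 ⊕ 0x6 = 0x1.
C[3]: E(K, 0x1) = 0xB; 0xD ⊕ 0xB = 0x6.
C[4]: E(K, 0x6) = 0x0; 0xC ⊕ 0x0 = 0xC.
So the input to E for block [4] is 0x6.

0x6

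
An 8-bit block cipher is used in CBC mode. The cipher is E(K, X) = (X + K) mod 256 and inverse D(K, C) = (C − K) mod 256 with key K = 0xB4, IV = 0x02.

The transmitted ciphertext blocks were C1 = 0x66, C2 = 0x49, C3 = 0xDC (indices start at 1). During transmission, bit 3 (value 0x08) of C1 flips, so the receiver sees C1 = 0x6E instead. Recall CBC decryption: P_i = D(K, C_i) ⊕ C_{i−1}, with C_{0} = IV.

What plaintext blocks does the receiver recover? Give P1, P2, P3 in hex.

P1 = 0xB8, P2 = 0xFB, P3 = 0x61

Only C1 changed, to 0x6E. In CBC, a change in C_i garbles P_i and flips the same bit in P_{i+1}. Decrypting the received ciphertext:
P1: D(K, 0x6E) = 0xBA; 0xBA ⊕ 0x02 = 0xB8.
P2: D(K, 0x49) = 0x95; 0x95 ⊕ 0x6E = 0xFB.
P3: D(K, 0xDC) = 0x28; 0x28 ⊕ 0x49 = 0x61.
Blocks that differ from the original plaintext: P1, P2.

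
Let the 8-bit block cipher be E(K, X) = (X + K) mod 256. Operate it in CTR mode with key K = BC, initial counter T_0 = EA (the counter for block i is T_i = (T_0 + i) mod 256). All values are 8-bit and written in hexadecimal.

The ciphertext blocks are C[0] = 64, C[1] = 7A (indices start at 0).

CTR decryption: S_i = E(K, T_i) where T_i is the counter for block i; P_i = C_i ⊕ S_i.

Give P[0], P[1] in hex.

P[0] = C2, P[1] = DD

P[0]: T = EA, S = E(K, T) = A6; 64 ⊕ A6 = C2.
P[1]: T = EB, S = E(K, T) = A7; 7A ⊕ A7 = DD.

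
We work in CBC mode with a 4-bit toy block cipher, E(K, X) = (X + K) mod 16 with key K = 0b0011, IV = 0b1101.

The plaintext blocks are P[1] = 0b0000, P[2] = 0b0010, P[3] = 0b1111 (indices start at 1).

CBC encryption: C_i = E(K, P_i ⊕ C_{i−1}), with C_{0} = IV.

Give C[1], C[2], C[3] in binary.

C[1]: P[1] ⊕ 0b1101 = 0b1101; E(K, 0b1101) = 0b0000.
C[2]: P[2] ⊕ 0b0000 = 0b0010; E(K, 0b0010) = 0b0101.
C[3]: P[3] ⊕ 0b0101 = 0b1010; E(K, 0b1010) = 0b1101.

C[1] = 0b0000, C[2] = 0b0101, C[3] = 0b1101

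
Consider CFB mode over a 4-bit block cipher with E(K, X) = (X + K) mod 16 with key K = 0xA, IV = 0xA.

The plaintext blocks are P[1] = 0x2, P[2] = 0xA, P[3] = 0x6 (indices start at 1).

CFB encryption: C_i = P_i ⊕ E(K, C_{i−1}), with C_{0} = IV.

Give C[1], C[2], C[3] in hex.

C[1]: E(K, 0xA) = 0x4; 0x2 ⊕ 0x4 = 0x6.
C[2]: E(K, 0x6) = 0x0; 0xA ⊕ 0x0 = 0xA.
C[3]: E(K, 0xA) = 0x4; 0x6 ⊕ 0x4 = 0x2.

C[1] = 0x6, C[2] = 0xA, C[3] = 0x2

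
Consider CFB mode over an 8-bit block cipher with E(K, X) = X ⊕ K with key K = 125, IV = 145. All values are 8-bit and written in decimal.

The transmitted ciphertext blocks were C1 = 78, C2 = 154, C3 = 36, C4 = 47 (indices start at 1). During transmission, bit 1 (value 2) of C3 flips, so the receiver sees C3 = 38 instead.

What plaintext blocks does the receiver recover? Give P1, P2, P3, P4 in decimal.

CFB decryption: P_i = C_i ⊕ E(K, C_{i−1}), with C_{0} = IV.
Only C3 changed, to 38. In CFB, a change in C_i flips the same bit in P_i and garbles P_{i+1}. Decrypting the received ciphertext:
P1: E(K, 145) = 236; 78 ⊕ 236 = 162.
P2: E(K, 78) = 51; 154 ⊕ 51 = 169.
P3: E(K, 154) = 231; 38 ⊕ 231 = 193.
P4: E(K, 38) = 91; 47 ⊕ 91 = 116.
Blocks that differ from the original plaintext: P3, P4.

P1 = 162, P2 = 169, P3 = 193, P4 = 116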